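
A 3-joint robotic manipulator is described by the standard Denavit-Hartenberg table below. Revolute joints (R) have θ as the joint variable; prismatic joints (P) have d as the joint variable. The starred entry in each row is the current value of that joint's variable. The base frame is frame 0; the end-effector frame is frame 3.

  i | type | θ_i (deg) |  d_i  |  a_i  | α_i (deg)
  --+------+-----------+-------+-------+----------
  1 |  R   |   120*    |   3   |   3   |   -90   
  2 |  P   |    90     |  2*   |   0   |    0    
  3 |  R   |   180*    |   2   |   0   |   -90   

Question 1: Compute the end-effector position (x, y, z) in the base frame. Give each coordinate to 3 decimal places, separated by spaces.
after link 1: o_1 = (-1.5000, 2.5981, 3.0000)
after link 2: o_2 = (-3.2321, 1.5981, 3.0000)
after link 3: o_3 = (-4.9641, 0.5981, 3.0000)

-4.964 0.598 3.000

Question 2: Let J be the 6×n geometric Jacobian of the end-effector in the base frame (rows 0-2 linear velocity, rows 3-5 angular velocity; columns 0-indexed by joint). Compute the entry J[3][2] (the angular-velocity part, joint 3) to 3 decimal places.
-0.866

axis z_2 = (-0.8660,-0.5000,0.0000); lever o_n−o_2 = (-1.7321,-1.0000,0.0000)
cross product → J_v[:, 2] = (0.0000,-0.0000,-0.0000)
J_ω[:, 2] = z_2
entry J[3][2] = -0.8660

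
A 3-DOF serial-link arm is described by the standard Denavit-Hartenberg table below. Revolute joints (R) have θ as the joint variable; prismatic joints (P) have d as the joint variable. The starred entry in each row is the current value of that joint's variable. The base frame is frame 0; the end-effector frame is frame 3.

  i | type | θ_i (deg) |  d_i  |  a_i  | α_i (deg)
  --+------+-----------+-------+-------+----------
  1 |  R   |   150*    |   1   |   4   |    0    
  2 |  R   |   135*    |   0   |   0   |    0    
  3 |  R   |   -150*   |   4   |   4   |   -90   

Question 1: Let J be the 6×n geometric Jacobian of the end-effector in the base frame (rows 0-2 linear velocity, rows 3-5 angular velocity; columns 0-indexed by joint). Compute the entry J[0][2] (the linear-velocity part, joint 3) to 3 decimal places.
axis z_2 = (0.0000,0.0000,1.0000); lever o_n−o_2 = (-2.8284,2.8284,4.0000)
cross product → J_v[:, 2] = (-2.8284,-2.8284,0.0000)
J_ω[:, 2] = z_2
entry J[0][2] = -2.8284

-2.828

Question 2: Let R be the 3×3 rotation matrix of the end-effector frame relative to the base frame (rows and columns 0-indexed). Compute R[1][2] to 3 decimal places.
End-effector z-axis (col 2 of R) = (-0.7071,-0.7071,0.0000)
R[1][2] = -0.7071

-0.707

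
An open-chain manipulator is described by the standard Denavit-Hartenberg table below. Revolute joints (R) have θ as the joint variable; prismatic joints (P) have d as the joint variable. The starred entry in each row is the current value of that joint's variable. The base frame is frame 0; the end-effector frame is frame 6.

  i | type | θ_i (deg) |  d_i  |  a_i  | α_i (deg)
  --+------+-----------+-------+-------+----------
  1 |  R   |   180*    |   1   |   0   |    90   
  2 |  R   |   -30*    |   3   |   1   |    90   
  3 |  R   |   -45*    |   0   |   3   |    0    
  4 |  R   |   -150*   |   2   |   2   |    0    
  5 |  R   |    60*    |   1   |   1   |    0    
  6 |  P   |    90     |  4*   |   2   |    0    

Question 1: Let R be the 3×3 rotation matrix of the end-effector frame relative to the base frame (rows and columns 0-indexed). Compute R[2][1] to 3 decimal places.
-0.354

End-effector y-axis (col 1 of R) = (-0.6124,0.7071,-0.3536)
R[2][1] = -0.3536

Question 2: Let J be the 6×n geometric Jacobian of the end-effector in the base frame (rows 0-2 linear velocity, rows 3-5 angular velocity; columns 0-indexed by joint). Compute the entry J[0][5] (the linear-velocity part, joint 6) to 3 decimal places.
prismatic axis z_5 = (0.5000,0.0000,-0.8660)
J_v[:, 5] = z_5; J_ω[:, 5] = (0,0,0)
entry J[0][5] = 0.5000

0.500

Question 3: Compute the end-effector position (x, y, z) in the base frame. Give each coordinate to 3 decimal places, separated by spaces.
1.858 -0.725 -6.010

after link 1: o_1 = (0.0000, 0.0000, 1.0000)
after link 2: o_2 = (-0.8660, 3.0000, 0.5000)
after link 3: o_3 = (-2.7031, 0.8787, -0.5607)
after link 4: o_4 = (-0.0301, 1.3963, -1.3268)
after link 5: o_5 = (1.0823, 0.6892, -1.8393)
after link 6: o_6 = (1.8575, -0.7250, -6.0105)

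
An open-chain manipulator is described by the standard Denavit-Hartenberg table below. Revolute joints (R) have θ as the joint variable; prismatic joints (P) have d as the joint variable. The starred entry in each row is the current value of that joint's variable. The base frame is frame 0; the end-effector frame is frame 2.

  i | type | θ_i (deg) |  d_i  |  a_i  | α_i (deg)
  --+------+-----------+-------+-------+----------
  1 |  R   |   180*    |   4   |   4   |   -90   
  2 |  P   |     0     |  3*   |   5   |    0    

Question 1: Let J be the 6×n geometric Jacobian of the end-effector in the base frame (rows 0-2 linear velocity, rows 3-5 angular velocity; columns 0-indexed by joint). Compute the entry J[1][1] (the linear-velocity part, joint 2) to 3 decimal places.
prismatic axis z_1 = (-0.0000,-1.0000,0.0000)
J_v[:, 1] = z_1; J_ω[:, 1] = (0,0,0)
entry J[1][1] = -1.0000

-1.000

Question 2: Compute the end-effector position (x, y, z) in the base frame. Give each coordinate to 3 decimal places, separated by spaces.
after link 1: o_1 = (-4.0000, 0.0000, 4.0000)
after link 2: o_2 = (-9.0000, -3.0000, 4.0000)

-9.000 -3.000 4.000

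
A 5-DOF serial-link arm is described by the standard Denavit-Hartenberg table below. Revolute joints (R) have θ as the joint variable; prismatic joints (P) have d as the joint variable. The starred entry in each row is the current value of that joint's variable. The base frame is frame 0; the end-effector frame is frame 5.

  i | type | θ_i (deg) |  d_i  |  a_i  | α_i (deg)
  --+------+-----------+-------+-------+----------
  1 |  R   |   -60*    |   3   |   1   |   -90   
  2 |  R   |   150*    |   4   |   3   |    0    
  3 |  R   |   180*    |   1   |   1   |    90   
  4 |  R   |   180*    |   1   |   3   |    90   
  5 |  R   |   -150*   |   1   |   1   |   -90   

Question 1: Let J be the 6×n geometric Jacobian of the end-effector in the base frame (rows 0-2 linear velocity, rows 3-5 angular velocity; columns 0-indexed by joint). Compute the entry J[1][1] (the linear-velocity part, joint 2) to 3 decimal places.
axis z_1 = (0.8660,0.5000,0.0000); lever o_n−o_1 = (3.2811,6.3170,-1.6340)
cross product → J_v[:, 1] = (-0.8170,1.4151,3.8301)
J_ω[:, 1] = z_1
entry J[1][1] = 1.4151

1.415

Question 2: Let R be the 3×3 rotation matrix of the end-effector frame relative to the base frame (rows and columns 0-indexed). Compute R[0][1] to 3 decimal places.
End-effector y-axis (col 1 of R) = (-0.8660,-0.5000,-0.0000)
R[0][1] = -0.8660

-0.866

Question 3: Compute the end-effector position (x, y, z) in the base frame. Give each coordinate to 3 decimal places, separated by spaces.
after link 1: o_1 = (0.5000, -0.8660, 3.0000)
after link 2: o_2 = (2.6651, 3.3840, 1.5000)
after link 3: o_3 = (3.9641, 3.1340, 2.0000)
after link 4: o_4 = (2.4151, 5.8170, 1.3660)
after link 5: o_5 = (3.7811, 5.4510, 1.3660)

3.781 5.451 1.366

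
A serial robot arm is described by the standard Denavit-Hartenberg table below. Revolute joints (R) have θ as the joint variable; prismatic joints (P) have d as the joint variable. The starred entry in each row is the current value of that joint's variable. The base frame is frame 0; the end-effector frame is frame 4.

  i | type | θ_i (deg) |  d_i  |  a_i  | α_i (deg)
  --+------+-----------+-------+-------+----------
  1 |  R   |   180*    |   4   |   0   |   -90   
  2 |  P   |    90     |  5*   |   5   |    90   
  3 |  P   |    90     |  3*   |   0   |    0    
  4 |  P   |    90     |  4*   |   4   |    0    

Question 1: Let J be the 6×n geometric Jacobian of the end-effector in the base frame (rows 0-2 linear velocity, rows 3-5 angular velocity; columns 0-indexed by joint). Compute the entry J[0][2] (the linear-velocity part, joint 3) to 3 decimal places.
prismatic axis z_2 = (-1.0000,0.0000,0.0000)
J_v[:, 2] = z_2; J_ω[:, 2] = (0,0,0)
entry J[0][2] = -1.0000

-1.000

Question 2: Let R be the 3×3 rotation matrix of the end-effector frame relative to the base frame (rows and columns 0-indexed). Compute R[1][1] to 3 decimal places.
End-effector y-axis (col 1 of R) = (0.0000,1.0000,0.0000)
R[1][1] = 1.0000

1.000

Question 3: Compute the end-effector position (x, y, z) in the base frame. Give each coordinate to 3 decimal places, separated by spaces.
-7.000 -5.000 3.000

after link 1: o_1 = (0.0000, 0.0000, 4.0000)
after link 2: o_2 = (-0.0000, -5.0000, -1.0000)
after link 3: o_3 = (-3.0000, -5.0000, -1.0000)
after link 4: o_4 = (-7.0000, -5.0000, 3.0000)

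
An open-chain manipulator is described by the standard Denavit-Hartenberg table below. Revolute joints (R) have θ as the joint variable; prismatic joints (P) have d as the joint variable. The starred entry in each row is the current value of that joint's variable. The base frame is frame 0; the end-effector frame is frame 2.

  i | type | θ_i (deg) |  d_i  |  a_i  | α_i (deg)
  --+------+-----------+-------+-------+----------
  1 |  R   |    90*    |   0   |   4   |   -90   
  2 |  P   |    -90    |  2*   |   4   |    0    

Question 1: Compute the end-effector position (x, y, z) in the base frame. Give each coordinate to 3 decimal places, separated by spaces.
-2.000 4.000 4.000

after link 1: o_1 = (0.0000, 4.0000, 0.0000)
after link 2: o_2 = (-2.0000, 4.0000, 4.0000)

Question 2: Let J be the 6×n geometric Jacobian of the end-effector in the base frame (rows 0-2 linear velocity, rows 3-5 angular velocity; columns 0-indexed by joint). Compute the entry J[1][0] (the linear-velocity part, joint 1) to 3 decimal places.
-2.000

axis z_0 = ẑ; lever o_n−o_0 = (-2.0000,4.0000,4.0000)
cross product → J_v[:, 0] = (-4.0000,-2.0000,0.0000)
J_ω[:, 0] = z_0
entry J[1][0] = -2.0000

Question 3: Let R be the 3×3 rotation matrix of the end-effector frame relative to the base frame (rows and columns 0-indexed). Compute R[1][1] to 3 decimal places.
1.000

End-effector y-axis (col 1 of R) = (0.0000,1.0000,-0.0000)
R[1][1] = 1.0000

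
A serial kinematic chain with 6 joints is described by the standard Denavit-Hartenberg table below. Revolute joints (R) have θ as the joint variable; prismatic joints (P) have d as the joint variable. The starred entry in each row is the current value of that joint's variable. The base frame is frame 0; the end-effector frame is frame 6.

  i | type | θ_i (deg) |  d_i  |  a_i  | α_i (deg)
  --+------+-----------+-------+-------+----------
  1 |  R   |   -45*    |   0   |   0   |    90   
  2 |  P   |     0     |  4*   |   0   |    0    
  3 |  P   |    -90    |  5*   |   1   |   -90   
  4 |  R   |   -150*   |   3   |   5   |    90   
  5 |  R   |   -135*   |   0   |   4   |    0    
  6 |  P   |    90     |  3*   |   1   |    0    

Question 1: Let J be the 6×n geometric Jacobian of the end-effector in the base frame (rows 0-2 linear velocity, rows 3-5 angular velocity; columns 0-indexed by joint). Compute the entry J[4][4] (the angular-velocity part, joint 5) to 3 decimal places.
0.612

axis z_4 = (0.6124,0.6124,0.5000); lever o_n−o_4 = (0.0871,5.0871,-0.3371)
cross product → J_v[:, 4] = (-2.7500,0.2500,3.0619)
J_ω[:, 4] = z_4
entry J[4][4] = 0.6124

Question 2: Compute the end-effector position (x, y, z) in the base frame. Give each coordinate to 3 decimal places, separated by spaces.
-5.923 -5.166 2.993

after link 1: o_1 = (0.0000, 0.0000, 0.0000)
after link 2: o_2 = (-2.8284, -2.8284, 0.0000)
after link 3: o_3 = (-6.3640, -6.3640, -1.0000)
after link 4: o_4 = (-6.0104, -10.2530, 3.3301)
after link 5: o_5 = (-7.0104, -7.2530, 0.8806)
after link 6: o_6 = (-5.9233, -5.1659, 2.9930)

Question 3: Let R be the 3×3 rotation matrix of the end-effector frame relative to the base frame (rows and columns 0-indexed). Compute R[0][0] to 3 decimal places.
-0.750

End-effector x-axis (col 0 of R) = (-0.7500,0.2500,0.6124)
R[0][0] = -0.7500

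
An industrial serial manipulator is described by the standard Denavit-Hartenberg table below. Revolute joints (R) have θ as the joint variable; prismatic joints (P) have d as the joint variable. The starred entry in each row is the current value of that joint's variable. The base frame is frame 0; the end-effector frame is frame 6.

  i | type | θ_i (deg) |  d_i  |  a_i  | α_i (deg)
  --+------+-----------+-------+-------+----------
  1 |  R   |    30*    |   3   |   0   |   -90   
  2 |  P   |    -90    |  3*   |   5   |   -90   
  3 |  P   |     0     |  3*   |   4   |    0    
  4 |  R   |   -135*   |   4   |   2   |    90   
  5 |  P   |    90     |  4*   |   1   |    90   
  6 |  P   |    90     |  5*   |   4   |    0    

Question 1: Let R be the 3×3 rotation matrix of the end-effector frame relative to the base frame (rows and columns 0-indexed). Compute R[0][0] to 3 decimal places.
0.354

End-effector x-axis (col 0 of R) = (0.3536,-0.6124,-0.7071)
R[0][0] = 0.3536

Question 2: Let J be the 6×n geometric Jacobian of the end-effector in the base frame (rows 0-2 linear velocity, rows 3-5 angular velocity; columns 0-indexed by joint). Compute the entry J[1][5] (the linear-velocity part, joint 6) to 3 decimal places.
0.612

prismatic axis z_5 = (-0.3536,0.6124,-0.7071)
J_v[:, 5] = z_5; J_ω[:, 5] = (0,0,0)
entry J[1][5] = 0.6124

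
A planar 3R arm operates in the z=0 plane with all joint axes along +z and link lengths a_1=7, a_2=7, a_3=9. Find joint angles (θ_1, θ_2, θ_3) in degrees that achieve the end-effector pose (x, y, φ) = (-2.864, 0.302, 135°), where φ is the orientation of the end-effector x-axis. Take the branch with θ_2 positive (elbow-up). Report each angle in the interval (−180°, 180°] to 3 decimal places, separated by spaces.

-120.000 120.002 134.998

wrist centre = target − a_3·(cos φ, sin φ) = (3.5000, -6.0620)
cos θ_2 = (48.9971−7²−7²)/(2·7·7) = -0.5000; θ_2 = 120.0020° (elbow-up)
β = atan2(-6.0620,3.5000) = -59.9994°; ψ = atan2(6.0621,3.4998) = 60.0010°
θ_1 = β − ψ = -120.0004°
θ_3 = φ − θ_1 − θ_2 = 134.9984° (wrapped to (-180°,180°])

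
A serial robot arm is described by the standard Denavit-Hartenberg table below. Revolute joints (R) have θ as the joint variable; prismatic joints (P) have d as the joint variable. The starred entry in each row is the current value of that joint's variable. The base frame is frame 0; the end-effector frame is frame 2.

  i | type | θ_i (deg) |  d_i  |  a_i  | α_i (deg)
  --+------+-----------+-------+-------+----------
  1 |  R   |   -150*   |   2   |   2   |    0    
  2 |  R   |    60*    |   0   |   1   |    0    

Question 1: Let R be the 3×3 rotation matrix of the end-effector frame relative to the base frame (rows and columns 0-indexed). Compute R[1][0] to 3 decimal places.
-1.000

End-effector x-axis (col 0 of R) = (-0.0000,-1.0000,0.0000)
R[1][0] = -1.0000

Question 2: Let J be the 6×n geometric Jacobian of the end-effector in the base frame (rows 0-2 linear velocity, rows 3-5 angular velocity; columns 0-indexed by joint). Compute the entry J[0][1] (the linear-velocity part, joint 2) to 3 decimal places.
1.000

axis z_1 = (0.0000,0.0000,1.0000); lever o_n−o_1 = (-0.0000,-1.0000,0.0000)
cross product → J_v[:, 1] = (1.0000,-0.0000,0.0000)
J_ω[:, 1] = z_1
entry J[0][1] = 1.0000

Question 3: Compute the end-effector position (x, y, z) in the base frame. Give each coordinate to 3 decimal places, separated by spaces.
-1.732 -2.000 2.000

after link 1: o_1 = (-1.7321, -1.0000, 2.0000)
after link 2: o_2 = (-1.7321, -2.0000, 2.0000)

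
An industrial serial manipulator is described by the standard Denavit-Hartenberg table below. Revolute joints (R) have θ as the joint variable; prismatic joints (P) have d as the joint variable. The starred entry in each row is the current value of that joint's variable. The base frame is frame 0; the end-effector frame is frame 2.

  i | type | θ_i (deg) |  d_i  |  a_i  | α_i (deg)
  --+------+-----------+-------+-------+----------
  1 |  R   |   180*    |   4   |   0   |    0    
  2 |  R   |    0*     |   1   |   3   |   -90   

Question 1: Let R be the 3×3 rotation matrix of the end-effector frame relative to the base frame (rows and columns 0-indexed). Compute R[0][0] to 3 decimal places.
-1.000

End-effector x-axis (col 0 of R) = (-1.0000,0.0000,0.0000)
R[0][0] = -1.0000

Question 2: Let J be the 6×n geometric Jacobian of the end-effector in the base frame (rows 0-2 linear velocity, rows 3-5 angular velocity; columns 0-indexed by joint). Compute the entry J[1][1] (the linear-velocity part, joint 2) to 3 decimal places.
-3.000

axis z_1 = (0.0000,0.0000,1.0000); lever o_n−o_1 = (-3.0000,0.0000,1.0000)
cross product → J_v[:, 1] = (-0.0000,-3.0000,0.0000)
J_ω[:, 1] = z_1
entry J[1][1] = -3.0000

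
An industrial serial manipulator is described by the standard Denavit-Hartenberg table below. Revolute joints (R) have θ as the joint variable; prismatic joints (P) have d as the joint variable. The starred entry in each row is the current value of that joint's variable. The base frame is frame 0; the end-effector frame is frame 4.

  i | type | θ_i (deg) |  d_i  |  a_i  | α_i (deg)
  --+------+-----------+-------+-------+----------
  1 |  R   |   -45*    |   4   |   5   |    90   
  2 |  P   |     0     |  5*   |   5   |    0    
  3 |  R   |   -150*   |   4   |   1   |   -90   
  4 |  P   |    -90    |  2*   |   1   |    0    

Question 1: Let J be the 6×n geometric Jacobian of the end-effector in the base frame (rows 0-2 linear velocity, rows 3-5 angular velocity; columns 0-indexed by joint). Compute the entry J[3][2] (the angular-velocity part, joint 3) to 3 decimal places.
axis z_2 = (-0.7071,-0.7071,0.0000); lever o_n−o_2 = (-3.4408,-3.6303,-2.2321)
cross product → J_v[:, 2] = (1.5783,-1.5783,0.1340)
J_ω[:, 2] = z_2
entry J[3][2] = -0.7071

-0.707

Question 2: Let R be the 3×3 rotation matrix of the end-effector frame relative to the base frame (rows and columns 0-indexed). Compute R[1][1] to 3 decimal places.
End-effector y-axis (col 1 of R) = (-0.6124,0.6124,-0.5000)
R[1][1] = 0.6124

0.612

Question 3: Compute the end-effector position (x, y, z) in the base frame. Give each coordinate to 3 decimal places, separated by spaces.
0.095 -14.237 1.768

after link 1: o_1 = (3.5355, -3.5355, 4.0000)
after link 2: o_2 = (3.5355, -10.6066, 4.0000)
after link 3: o_3 = (0.0947, -12.8227, 3.5000)
after link 4: o_4 = (0.0947, -14.2369, 1.7679)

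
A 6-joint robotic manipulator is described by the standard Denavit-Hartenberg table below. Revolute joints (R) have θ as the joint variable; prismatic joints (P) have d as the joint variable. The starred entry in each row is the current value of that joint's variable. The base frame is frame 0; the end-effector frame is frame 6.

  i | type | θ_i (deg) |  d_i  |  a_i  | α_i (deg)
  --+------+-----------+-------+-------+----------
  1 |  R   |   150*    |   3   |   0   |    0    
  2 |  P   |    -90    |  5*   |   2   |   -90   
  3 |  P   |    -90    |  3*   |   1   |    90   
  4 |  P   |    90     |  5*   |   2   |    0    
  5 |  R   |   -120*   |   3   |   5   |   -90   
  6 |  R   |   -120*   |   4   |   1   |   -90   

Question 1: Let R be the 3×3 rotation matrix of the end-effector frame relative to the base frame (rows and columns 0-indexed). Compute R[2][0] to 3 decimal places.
-0.433

End-effector x-axis (col 0 of R) = (-0.6495,-0.6250,-0.4330)
R[2][0] = -0.4330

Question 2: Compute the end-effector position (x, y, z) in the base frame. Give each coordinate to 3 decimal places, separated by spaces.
-8.815 -2.839 14.897

after link 1: o_1 = (0.0000, 0.0000, 3.0000)
after link 2: o_2 = (1.0000, 1.7321, 8.0000)
after link 3: o_3 = (-1.5981, 3.2321, 9.0000)
after link 4: o_4 = (-5.8301, -0.0981, 9.0000)
after link 5: o_5 = (-5.1651, -3.9462, 13.3301)
after link 6: o_6 = (-8.8146, -2.8391, 14.8971)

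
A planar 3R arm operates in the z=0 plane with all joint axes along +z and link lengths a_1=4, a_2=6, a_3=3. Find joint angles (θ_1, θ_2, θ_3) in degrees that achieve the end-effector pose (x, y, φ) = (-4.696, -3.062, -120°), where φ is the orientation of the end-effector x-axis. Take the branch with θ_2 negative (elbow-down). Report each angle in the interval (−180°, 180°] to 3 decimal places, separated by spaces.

wrist centre = target − a_3·(cos φ, sin φ) = (-3.1960, -0.4639)
cos θ_2 = (10.4296−4²−6²)/(2·4·6) = -0.8660; θ_2 = -150.0027° (elbow-down)
β = atan2(-0.4639,-3.1960) = -171.7408°; ψ = atan2(-2.9998,-1.1963) = -111.7420°
θ_1 = β − ψ = -59.9988°
θ_3 = φ − θ_1 − θ_2 = 90.0015° (wrapped to (-180°,180°])

-59.999 -150.003 90.001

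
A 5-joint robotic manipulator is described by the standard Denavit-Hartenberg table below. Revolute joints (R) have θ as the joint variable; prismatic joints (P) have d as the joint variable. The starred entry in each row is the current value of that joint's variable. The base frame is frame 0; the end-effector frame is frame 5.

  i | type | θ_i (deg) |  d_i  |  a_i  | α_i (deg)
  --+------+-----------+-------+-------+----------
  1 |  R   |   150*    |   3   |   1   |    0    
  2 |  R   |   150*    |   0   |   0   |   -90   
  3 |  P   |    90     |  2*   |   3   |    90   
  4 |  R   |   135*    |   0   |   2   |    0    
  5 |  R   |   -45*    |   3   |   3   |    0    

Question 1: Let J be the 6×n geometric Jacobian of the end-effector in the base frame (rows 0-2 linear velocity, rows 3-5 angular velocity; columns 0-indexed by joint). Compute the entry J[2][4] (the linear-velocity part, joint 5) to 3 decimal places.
3.000

axis z_4 = (0.5000,-0.8660,0.0000); lever o_n−o_4 = (4.0981,-1.0981,0.0000)
cross product → J_v[:, 4] = (-0.0000,0.0000,3.0000)
J_ω[:, 4] = z_4
entry J[2][4] = 3.0000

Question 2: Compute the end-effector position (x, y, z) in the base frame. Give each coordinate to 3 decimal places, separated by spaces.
after link 1: o_1 = (-0.8660, 0.5000, 3.0000)
after link 2: o_2 = (-0.8660, 0.5000, 3.0000)
after link 3: o_3 = (0.8660, 1.5000, 0.0000)
after link 4: o_4 = (2.0908, 2.2071, 1.4142)
after link 5: o_5 = (6.1888, 1.1090, 1.4142)

6.189 1.109 1.414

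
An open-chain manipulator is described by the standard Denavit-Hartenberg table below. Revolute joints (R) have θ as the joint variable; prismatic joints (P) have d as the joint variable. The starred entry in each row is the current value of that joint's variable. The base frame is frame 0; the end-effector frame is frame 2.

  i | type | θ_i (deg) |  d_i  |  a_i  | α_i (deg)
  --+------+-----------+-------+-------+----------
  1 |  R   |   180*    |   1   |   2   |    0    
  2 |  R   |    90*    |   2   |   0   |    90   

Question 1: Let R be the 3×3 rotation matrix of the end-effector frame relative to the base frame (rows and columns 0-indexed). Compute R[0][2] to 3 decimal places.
End-effector z-axis (col 2 of R) = (-1.0000,0.0000,0.0000)
R[0][2] = -1.0000

-1.000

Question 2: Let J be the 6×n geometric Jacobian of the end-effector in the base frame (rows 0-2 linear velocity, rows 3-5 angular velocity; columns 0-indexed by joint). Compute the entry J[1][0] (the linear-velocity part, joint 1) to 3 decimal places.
axis z_0 = ẑ; lever o_n−o_0 = (-2.0000,0.0000,3.0000)
cross product → J_v[:, 0] = (-0.0000,-2.0000,0.0000)
J_ω[:, 0] = z_0
entry J[1][0] = -2.0000

-2.000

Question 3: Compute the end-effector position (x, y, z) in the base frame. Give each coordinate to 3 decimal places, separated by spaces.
after link 1: o_1 = (-2.0000, 0.0000, 1.0000)
after link 2: o_2 = (-2.0000, 0.0000, 3.0000)

-2.000 0.000 3.000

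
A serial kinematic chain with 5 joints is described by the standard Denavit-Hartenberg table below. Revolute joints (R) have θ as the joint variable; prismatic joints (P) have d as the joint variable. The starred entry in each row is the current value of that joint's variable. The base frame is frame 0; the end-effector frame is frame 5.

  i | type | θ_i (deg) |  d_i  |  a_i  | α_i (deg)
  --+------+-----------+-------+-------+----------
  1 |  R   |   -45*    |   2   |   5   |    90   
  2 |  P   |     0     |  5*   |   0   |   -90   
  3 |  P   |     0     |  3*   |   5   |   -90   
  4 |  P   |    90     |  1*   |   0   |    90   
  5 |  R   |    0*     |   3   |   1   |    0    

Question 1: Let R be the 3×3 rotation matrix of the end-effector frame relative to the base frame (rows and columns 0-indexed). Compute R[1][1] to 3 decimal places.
End-effector y-axis (col 1 of R) = (0.7071,0.7071,0.0000)
R[1][1] = 0.7071

0.707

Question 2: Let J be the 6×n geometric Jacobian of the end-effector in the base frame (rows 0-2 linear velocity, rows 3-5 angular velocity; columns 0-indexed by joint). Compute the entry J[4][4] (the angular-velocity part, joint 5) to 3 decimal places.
axis z_4 = (0.7071,-0.7071,0.0000); lever o_n−o_4 = (2.1213,-2.1213,-1.0000)
cross product → J_v[:, 4] = (0.7071,0.7071,0.0000)
J_ω[:, 4] = z_4
entry J[4][4] = -0.7071

-0.707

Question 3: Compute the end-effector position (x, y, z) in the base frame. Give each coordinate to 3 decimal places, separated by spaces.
6.364 -12.021 4.000

after link 1: o_1 = (3.5355, -3.5355, 2.0000)
after link 2: o_2 = (0.0000, -7.0711, 2.0000)
after link 3: o_3 = (3.5355, -10.6066, 5.0000)
after link 4: o_4 = (4.2426, -9.8995, 5.0000)
after link 5: o_5 = (6.3640, -12.0208, 4.0000)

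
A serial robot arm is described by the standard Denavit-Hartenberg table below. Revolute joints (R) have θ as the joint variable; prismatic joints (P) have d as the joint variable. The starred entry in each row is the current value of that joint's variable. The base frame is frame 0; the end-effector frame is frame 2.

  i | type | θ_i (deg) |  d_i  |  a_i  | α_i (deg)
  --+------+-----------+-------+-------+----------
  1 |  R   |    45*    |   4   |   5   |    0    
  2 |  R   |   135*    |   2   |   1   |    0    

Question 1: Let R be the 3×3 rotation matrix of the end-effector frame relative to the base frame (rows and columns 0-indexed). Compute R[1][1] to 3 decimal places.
-1.000

End-effector y-axis (col 1 of R) = (-0.0000,-1.0000,0.0000)
R[1][1] = -1.0000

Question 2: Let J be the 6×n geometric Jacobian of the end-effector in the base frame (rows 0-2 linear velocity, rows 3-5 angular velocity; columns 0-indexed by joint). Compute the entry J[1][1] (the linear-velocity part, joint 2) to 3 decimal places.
-1.000

axis z_1 = (0.0000,0.0000,1.0000); lever o_n−o_1 = (-1.0000,0.0000,2.0000)
cross product → J_v[:, 1] = (-0.0000,-1.0000,0.0000)
J_ω[:, 1] = z_1
entry J[1][1] = -1.0000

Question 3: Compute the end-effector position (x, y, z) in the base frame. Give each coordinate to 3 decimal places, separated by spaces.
2.536 3.536 6.000

after link 1: o_1 = (3.5355, 3.5355, 4.0000)
after link 2: o_2 = (2.5355, 3.5355, 6.0000)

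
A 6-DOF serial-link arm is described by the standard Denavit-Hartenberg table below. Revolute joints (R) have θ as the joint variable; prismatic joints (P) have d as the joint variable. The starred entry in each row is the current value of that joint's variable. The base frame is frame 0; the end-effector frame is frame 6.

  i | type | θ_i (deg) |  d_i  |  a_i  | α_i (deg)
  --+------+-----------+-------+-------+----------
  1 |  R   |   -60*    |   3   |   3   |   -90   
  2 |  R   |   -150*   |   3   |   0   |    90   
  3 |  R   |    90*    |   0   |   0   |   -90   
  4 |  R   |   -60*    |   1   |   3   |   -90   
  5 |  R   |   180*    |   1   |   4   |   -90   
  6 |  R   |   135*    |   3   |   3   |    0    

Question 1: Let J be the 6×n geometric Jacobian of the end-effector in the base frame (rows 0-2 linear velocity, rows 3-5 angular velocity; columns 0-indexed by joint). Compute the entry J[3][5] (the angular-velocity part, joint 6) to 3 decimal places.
0.433

axis z_5 = (0.4330,-0.7500,-0.5000); lever o_n−o_5 = (-0.0978,-1.3835,-4.0095)
cross product → J_v[:, 5] = (2.3154,1.7851,-0.6724)
J_ω[:, 5] = z_5
entry J[3][5] = 0.4330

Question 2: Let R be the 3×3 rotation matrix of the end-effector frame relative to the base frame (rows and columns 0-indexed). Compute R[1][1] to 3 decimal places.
0.595

End-effector y-axis (col 1 of R) = (0.7718,0.5950,-0.2241)
R[1][1] = 0.5950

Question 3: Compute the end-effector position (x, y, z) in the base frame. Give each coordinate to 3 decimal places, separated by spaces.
after link 1: o_1 = (1.5000, -2.5981, 3.0000)
after link 2: o_2 = (4.0981, -1.0981, 3.0000)
after link 3: o_3 = (4.0981, -1.0981, 3.0000)
after link 4: o_4 = (5.1806, 0.0269, 0.2500)
after link 5: o_5 = (5.1896, -2.2566, 3.6830)
after link 6: o_6 = (5.0917, -3.6400, -0.3265)

5.092 -3.640 -0.327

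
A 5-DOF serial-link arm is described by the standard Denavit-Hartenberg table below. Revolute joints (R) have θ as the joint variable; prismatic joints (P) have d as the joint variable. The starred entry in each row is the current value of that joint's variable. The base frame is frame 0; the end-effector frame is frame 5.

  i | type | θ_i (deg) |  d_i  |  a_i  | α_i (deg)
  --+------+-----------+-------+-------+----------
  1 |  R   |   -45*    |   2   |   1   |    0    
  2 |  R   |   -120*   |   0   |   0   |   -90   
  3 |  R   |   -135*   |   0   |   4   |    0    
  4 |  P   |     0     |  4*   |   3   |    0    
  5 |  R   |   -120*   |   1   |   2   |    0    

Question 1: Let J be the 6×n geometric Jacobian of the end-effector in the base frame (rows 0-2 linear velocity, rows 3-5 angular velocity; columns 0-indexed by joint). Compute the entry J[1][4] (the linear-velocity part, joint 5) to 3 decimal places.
0.500

axis z_4 = (0.2588,-0.9659,0.0000); lever o_n−o_4 = (0.7588,-0.8320,-1.9319)
cross product → J_v[:, 4] = (1.8660,0.5000,0.5176)
J_ω[:, 4] = z_4
entry J[1][4] = 0.5000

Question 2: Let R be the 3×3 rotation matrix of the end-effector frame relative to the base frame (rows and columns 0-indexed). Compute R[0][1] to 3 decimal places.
End-effector y-axis (col 1 of R) = (0.9330,0.2500,0.2588)
R[0][1] = 0.9330

0.933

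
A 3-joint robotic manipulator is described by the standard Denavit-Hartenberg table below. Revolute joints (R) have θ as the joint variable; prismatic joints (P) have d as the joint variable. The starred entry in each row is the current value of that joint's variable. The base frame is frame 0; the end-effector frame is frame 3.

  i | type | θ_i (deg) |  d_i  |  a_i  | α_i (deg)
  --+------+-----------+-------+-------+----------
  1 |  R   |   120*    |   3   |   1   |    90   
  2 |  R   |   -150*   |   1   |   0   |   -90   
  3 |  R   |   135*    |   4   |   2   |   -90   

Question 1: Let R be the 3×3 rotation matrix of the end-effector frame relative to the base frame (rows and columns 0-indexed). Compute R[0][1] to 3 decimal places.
End-effector y-axis (col 1 of R) = (0.2500,-0.4330,0.8660)
R[0][1] = 0.2500

0.250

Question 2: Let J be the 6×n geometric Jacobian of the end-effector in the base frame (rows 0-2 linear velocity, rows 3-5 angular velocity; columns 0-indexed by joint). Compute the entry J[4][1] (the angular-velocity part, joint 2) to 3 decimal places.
axis z_1 = (0.8660,0.5000,0.0000); lever o_n−o_1 = (-1.9711,2.5856,-2.7570)
cross product → J_v[:, 1] = (-1.3785,2.3876,3.2247)
J_ω[:, 1] = z_1
entry J[4][1] = 0.5000

0.500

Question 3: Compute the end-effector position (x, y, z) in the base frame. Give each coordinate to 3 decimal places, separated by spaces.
-2.471 3.452 0.243

after link 1: o_1 = (-0.5000, 0.8660, 3.0000)
after link 2: o_2 = (0.3660, 1.3660, 3.0000)
after link 3: o_3 = (-2.4711, 3.4516, 0.2430)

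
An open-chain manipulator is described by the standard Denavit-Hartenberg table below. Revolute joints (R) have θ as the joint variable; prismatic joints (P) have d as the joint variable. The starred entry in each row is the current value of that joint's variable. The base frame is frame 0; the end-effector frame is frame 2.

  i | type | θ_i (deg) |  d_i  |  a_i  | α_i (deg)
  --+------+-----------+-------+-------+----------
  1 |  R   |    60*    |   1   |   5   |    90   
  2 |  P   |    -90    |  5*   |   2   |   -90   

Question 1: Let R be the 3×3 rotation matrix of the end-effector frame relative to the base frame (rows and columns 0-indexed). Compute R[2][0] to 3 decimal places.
-1.000

End-effector x-axis (col 0 of R) = (0.0000,0.0000,-1.0000)
R[2][0] = -1.0000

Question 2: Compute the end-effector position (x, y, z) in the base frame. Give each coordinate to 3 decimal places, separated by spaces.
after link 1: o_1 = (2.5000, 4.3301, 1.0000)
after link 2: o_2 = (6.8301, 1.8301, -1.0000)

6.830 1.830 -1.000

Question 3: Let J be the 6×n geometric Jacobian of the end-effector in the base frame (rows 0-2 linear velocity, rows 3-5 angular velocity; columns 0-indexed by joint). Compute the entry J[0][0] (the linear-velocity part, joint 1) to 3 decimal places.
-1.830

axis z_0 = ẑ; lever o_n−o_0 = (6.8301,1.8301,-1.0000)
cross product → J_v[:, 0] = (-1.8301,6.8301,0.0000)
J_ω[:, 0] = z_0
entry J[0][0] = -1.8301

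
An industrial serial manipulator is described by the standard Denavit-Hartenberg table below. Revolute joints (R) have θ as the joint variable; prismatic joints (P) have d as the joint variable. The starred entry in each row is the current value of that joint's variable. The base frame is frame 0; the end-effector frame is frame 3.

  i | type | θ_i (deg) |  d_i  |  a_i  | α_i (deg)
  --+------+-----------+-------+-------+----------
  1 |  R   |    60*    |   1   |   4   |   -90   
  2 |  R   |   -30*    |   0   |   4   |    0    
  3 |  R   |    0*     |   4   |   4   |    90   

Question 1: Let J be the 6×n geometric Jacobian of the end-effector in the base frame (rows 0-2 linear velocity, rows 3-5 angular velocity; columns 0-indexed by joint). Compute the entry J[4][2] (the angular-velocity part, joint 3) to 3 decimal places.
axis z_2 = (-0.8660,0.5000,0.0000); lever o_n−o_2 = (-1.7321,5.0000,2.0000)
cross product → J_v[:, 2] = (1.0000,1.7321,-3.4641)
J_ω[:, 2] = z_2
entry J[4][2] = 0.5000

0.500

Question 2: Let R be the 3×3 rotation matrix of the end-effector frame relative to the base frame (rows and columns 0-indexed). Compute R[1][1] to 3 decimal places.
End-effector y-axis (col 1 of R) = (-0.8660,0.5000,0.0000)
R[1][1] = 0.5000

0.500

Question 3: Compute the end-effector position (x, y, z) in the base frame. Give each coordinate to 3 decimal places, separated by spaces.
after link 1: o_1 = (2.0000, 3.4641, 1.0000)
after link 2: o_2 = (3.7321, 6.4641, 3.0000)
after link 3: o_3 = (2.0000, 11.4641, 5.0000)

2.000 11.464 5.000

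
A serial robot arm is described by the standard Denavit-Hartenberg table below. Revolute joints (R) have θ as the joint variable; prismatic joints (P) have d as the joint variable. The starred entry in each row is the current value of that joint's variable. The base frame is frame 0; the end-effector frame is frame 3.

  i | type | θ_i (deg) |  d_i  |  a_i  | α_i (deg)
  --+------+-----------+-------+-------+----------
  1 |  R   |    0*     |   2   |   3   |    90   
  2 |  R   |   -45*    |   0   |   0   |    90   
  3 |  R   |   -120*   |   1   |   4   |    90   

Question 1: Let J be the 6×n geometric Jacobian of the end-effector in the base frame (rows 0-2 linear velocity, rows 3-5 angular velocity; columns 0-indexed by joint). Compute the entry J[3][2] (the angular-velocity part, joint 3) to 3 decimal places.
-0.707

axis z_2 = (-0.7071,-0.0000,-0.7071); lever o_n−o_2 = (-2.1213,3.4641,0.7071)
cross product → J_v[:, 2] = (2.4495,2.0000,-2.4495)
J_ω[:, 2] = z_2
entry J[3][2] = -0.7071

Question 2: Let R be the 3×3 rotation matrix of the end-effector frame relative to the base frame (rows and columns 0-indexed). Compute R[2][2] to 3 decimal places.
End-effector z-axis (col 2 of R) = (-0.6124,-0.5000,0.6124)
R[2][2] = 0.6124

0.612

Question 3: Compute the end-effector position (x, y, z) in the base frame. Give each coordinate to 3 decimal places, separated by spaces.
0.879 3.464 2.707

after link 1: o_1 = (3.0000, 0.0000, 2.0000)
after link 2: o_2 = (3.0000, 0.0000, 2.0000)
after link 3: o_3 = (0.8787, 3.4641, 2.7071)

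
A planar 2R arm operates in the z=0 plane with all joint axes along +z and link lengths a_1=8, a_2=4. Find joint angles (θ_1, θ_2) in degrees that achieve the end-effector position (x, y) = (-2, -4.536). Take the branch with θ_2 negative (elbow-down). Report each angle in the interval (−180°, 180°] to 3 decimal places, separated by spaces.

-89.999 -149.998

cos θ_2 = (24.5753−8²−4²)/(2·8·4) = -0.8660; θ_2 = -149.9983° (elbow-down)
β = atan2(-4.5360,-2.0000) = -113.7935°; ψ = atan2(-2.0001,4.5360) = -23.7948°
θ_1 = β − ψ = -89.9987°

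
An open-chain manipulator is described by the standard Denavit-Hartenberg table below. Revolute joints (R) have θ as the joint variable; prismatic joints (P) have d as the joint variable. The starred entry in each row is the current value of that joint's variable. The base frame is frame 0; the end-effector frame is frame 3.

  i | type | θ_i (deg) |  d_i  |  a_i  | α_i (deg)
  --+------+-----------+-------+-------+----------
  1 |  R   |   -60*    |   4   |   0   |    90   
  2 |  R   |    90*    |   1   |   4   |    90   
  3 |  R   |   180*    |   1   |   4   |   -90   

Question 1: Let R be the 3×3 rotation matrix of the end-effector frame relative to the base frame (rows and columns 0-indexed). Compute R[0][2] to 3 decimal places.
End-effector z-axis (col 2 of R) = (0.8660,0.5000,-0.0000)
R[0][2] = 0.8660

0.866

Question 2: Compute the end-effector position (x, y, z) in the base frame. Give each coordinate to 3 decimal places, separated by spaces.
-0.366 -1.366 4.000

after link 1: o_1 = (0.0000, 0.0000, 4.0000)
after link 2: o_2 = (-0.8660, -0.5000, 8.0000)
after link 3: o_3 = (-0.3660, -1.3660, 4.0000)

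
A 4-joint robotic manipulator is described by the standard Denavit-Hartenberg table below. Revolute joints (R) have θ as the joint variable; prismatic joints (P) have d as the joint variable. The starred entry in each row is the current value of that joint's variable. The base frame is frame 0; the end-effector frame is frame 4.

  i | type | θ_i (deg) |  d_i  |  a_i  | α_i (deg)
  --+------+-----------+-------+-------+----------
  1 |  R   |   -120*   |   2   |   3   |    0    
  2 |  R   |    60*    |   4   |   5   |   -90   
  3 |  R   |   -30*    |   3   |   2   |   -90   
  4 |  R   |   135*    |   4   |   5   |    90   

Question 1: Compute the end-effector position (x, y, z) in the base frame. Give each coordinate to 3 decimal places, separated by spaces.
after link 1: o_1 = (-1.5000, -2.5981, 2.0000)
after link 2: o_2 = (1.0000, -6.9282, 6.0000)
after link 3: o_3 = (4.4641, -6.9282, 7.0000)
after link 4: o_4 = (0.8713, -7.7764, 1.7681)

0.871 -7.776 1.768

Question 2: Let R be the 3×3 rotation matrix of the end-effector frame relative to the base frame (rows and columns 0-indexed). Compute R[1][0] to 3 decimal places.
End-effector x-axis (col 0 of R) = (-0.9186,0.1768,-0.3536)
R[1][0] = 0.1768

0.177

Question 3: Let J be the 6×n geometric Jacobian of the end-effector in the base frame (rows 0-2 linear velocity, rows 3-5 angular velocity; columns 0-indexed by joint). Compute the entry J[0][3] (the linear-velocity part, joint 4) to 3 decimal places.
axis z_3 = (0.2500,-0.4330,-0.8660); lever o_n−o_3 = (-3.5928,-0.8482,-5.2319)
cross product → J_v[:, 3] = (1.5309,4.4194,-1.7678)
J_ω[:, 3] = z_3
entry J[0][3] = 1.5309

1.531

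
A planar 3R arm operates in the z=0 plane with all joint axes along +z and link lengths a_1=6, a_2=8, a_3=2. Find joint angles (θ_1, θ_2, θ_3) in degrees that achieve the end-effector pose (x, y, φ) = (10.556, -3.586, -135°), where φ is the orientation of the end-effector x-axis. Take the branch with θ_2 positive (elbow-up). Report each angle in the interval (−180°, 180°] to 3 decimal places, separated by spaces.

-44.997 59.998 -150.001

wrist centre = target − a_3·(cos φ, sin φ) = (11.9702, -2.1718)
cos θ_2 = (148.0027−6²−8²)/(2·6·8) = 0.5000; θ_2 = 59.9982° (elbow-up)
β = atan2(-2.1718,11.9702) = -10.2835°; ψ = atan2(6.9281,10.0002) = 34.7139°
θ_1 = β − ψ = -44.9974°
θ_3 = φ − θ_1 − θ_2 = -150.0008° (wrapped to (-180°,180°])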